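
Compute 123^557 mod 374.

123^1 ≡ 123 (mod 374)
123^2 ≡ 123^2 = 15129 ≡ 169 (mod 374)
123^4 ≡ 169^2 = 28561 ≡ 137 (mod 374)
123^8 ≡ 137^2 = 18769 ≡ 69 (mod 374)
123^16 ≡ 69^2 = 4761 ≡ 273 (mod 374)
123^32 ≡ 273^2 = 74529 ≡ 103 (mod 374)
123^64 ≡ 103^2 = 10609 ≡ 137 (mod 374)
123^128 ≡ 137^2 = 18769 ≡ 69 (mod 374)
123^256 ≡ 69^2 = 4761 ≡ 273 (mod 374)
123^512 ≡ 273^2 = 74529 ≡ 103 (mod 374)
123^557 = 123^512 · 123^32 · 123^8 · 123^4 · 123^1 ≡ 103 · 103 · 69 · 137 · 123 (mod 374).
Accumulate the product:
103 · 103 = 10609 ≡ 137
137 · 69 = 9453 ≡ 103
103 · 137 = 14111 ≡ 273
273 · 123 = 33579 ≡ 293

293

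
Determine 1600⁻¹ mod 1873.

1873 = 1*1600 + 273
1600 = 5*273 + 235
273 = 1*235 + 38
235 = 6*38 + 7
38 = 5*7 + 3
7 = 2*3 + 1
3 = 3*1 + 0
gcd(1600, 1873) = 1, so the inverse exists.
Back-substitute for 1:
1 = 1*7 − 2*3
  = −2*38 + 11*7
  = 11*235 − 68*38
  = −68*273 + 79*235
  = 79*1600 − 463*273
  = −463*1873 + 542*1600
So 1600⁻¹ ≡ 542 (mod 1873).

542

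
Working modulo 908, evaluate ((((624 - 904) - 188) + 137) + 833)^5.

100

624 - 904 = -280 ≡ 628 (mod 908)
628 - 188 = 440
440 + 137 = 577
577 + 833 = 1410 ≡ 502 (mod 908)
(502)^5 ≡ 100 (mod 908)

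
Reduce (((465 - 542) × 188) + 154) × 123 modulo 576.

378

465 - 542 = -77 ≡ 499 (mod 576)
499 × 188 = 93812 ≡ 500 (mod 576)
500 + 154 = 654 ≡ 78 (mod 576)
78 × 123 = 9594 ≡ 378 (mod 576)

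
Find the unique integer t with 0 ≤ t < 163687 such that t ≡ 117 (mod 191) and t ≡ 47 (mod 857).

191⁻¹ mod 857: 191*516 ≡ 1 (mod 857), so 191⁻¹ ≡ 516.
t = 117 + 191*((47 − 117)*516 mod 857) = 117 + 191*731 = 139738.

139738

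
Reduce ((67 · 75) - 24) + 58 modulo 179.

47

67 · 75 = 5025 ≡ 13 (mod 179)
13 - 24 = -11 ≡ 168 (mod 179)
168 + 58 = 226 ≡ 47 (mod 179)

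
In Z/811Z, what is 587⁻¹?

By the extended Euclidean algorithm:
811 = 1·587 + 224
587 = 2·224 + 139
224 = 1·139 + 85
139 = 1·85 + 54
85 = 1·54 + 31
54 = 1·31 + 23
31 = 1·23 + 8
23 = 2·8 + 7
8 = 1·7 + 1
7 = 7·1 + 0
gcd(587, 811) = 1, so the inverse exists.
Back-substitute for 1:
1 = 1·8 − 1·7
  = −1·23 + 3·8
  = 3·31 − 4·23
  = −4·54 + 7·31
  = 7·85 − 11·54
  = −11·139 + 18·85
  = 18·224 − 29·139
  = −29·587 + 76·224
  = 76·811 − 105·587
So 587⁻¹ ≡ −105 ≡ 706 (mod 811).

706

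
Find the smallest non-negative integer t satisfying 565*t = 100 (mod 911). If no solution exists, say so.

gcd(565, 911) = 1, so a unique solution mod 911 exists.
565⁻¹ ≡ 208 (mod 911).
t ≡ 208*100 ≡ 758 (mod 911).

758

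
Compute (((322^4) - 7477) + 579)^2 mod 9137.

488

(322)^4 ≡ 6081 (mod 9137)
6081 - 7477 = -1396 ≡ 7741 (mod 9137)
7741 + 579 = 8320
(8320)^2 ≡ 488 (mod 9137)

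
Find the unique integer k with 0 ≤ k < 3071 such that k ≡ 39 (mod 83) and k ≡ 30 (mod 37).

83⁻¹ mod 37: 83×33 ≡ 1 (mod 37), so 83⁻¹ ≡ 33.
k = 39 + 83×((30 − 39)×33 mod 37) = 39 + 83×36 = 3027.
Check: 3027 mod 83 = 39, 3027 mod 37 = 30. ✓

3027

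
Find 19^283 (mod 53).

12

19^1 ≡ 19 (mod 53)
19^2 ≡ 19^2 = 361 ≡ 43 (mod 53)
19^4 ≡ 43^2 = 1849 ≡ 47 (mod 53)
19^8 ≡ 47^2 = 2209 ≡ 36 (mod 53)
19^16 ≡ 36^2 = 1296 ≡ 24 (mod 53)
19^32 ≡ 24^2 = 576 ≡ 46 (mod 53)
19^64 ≡ 46^2 = 2116 ≡ 49 (mod 53)
19^128 ≡ 49^2 = 2401 ≡ 16 (mod 53)
19^256 ≡ 16^2 = 256 ≡ 44 (mod 53)
19^283 = 19^256 × 19^16 × 19^8 × 19^2 × 19^1 ≡ 44 × 24 × 36 × 43 × 19 (mod 53).
Accumulate the product:
44 × 24 = 1056 ≡ 49
49 × 36 = 1764 ≡ 15
15 × 43 = 645 ≡ 9
9 × 19 = 171 ≡ 12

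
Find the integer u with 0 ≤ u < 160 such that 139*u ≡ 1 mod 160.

Run the extended Euclidean algorithm:
160 = 1×139 + 21
139 = 6×21 + 13
21 = 1×13 + 8
13 = 1×8 + 5
8 = 1×5 + 3
5 = 1×3 + 2
3 = 1×2 + 1
2 = 2×1 + 0
gcd(139, 160) = 1, so the inverse exists.
Back-substitute for 1:
1 = 1×3 − 1×2
  = −1×5 + 2×3
  = 2×8 − 3×5
  = −3×13 + 5×8
  = 5×21 − 8×13
  = −8×139 + 53×21
  = 53×160 − 61×139
So 139⁻¹ ≡ −61 ≡ 99 (mod 160).

99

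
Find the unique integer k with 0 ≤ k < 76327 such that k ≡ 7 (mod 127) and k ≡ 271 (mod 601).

45346

127⁻¹ mod 601: 127*336 ≡ 1 (mod 601), so 127⁻¹ ≡ 336.
k = 7 + 127*((271 − 7)*336 mod 601) = 7 + 127*357 = 45346.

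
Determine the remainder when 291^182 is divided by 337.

54

By square-and-multiply:
291^1 ≡ 291 (mod 337)
291^2 ≡ 291^2 = 84681 ≡ 94 (mod 337)
291^4 ≡ 94^2 = 8836 ≡ 74 (mod 337)
291^8 ≡ 74^2 = 5476 ≡ 84 (mod 337)
291^16 ≡ 84^2 = 7056 ≡ 316 (mod 337)
291^32 ≡ 316^2 = 99856 ≡ 104 (mod 337)
291^64 ≡ 104^2 = 10816 ≡ 32 (mod 337)
291^128 ≡ 32^2 = 1024 ≡ 13 (mod 337)
291^182 = 291^128 · 291^32 · 291^16 · 291^4 · 291^2 ≡ 13 · 104 · 316 · 74 · 94 (mod 337).
Accumulate the product:
13 · 104 = 1352 ≡ 4
4 · 316 = 1264 ≡ 253
253 · 74 = 18722 ≡ 187
187 · 94 = 17578 ≡ 54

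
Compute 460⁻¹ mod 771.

652

Run the extended Euclidean algorithm:
771 = 1×460 + 311
460 = 1×311 + 149
311 = 2×149 + 13
149 = 11×13 + 6
13 = 2×6 + 1
6 = 6×1 + 0
gcd(460, 771) = 1, so the inverse exists.
Bézout: 1 = 71×771 − 119×460.
So 460⁻¹ ≡ −119 ≡ 652 (mod 771).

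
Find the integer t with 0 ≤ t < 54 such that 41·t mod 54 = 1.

29

Apply the Euclidean algorithm and back-substitute:
54 = 1×41 + 13
41 = 3×13 + 2
13 = 6×2 + 1
2 = 2×1 + 0
gcd(41, 54) = 1, so the inverse exists.
Back-substitute for 1:
1 = 1×13 − 6×2
  = −6×41 + 19×13
  = 19×54 − 25×41
So 41⁻¹ ≡ −25 ≡ 29 (mod 54).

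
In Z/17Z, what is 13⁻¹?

17 = 1×13 + 4
13 = 3×4 + 1
4 = 4×1 + 0
gcd(13, 17) = 1, so the inverse exists.
Bézout: 1 = −3×17 + 4×13.
So 13⁻¹ ≡ 4 (mod 17).

4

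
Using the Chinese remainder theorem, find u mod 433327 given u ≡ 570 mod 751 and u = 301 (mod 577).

751⁻¹ mod 577: 751×514 ≡ 1 (mod 577), so 751⁻¹ ≡ 514.
u = 570 + 751×((301 − 570)×514 mod 577) = 570 + 751×214 = 161284.

161284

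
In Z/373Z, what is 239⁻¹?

Apply the Euclidean algorithm and back-substitute:
373 = 1×239 + 134
239 = 1×134 + 105
134 = 1×105 + 29
105 = 3×29 + 18
29 = 1×18 + 11
18 = 1×11 + 7
11 = 1×7 + 4
7 = 1×4 + 3
4 = 1×3 + 1
3 = 3×1 + 0
gcd(239, 373) = 1, so the inverse exists.
Back-substitute for 1:
1 = 1×4 − 1×3
  = −1×7 + 2×4
  = 2×11 − 3×7
  = −3×18 + 5×11
  = 5×29 − 8×18
  = −8×105 + 29×29
  = 29×134 − 37×105
  = −37×239 + 66×134
  = 66×373 − 103×239
So 239⁻¹ ≡ −103 ≡ 270 (mod 373).

270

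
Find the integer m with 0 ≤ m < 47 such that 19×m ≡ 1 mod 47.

5

Apply the Euclidean algorithm and back-substitute:
47 = 2*19 + 9
19 = 2*9 + 1
9 = 9*1 + 0
gcd(19, 47) = 1, so the inverse exists.
Back-substitute for 1:
1 = 1*19 − 2*9
  = −2*47 + 5*19
So 19⁻¹ ≡ 5 (mod 47).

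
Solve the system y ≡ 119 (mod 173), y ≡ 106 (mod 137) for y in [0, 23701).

19149

173⁻¹ mod 137: 173*118 ≡ 1 (mod 137), so 173⁻¹ ≡ 118.
y = 119 + 173*((106 − 119)*118 mod 137) = 119 + 173*110 = 19149.
Check: 19149 mod 173 = 119, 19149 mod 137 = 106. ✓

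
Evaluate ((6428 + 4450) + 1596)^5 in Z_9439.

6428 + 4450 = 10878 ≡ 1439 (mod 9439)
1439 + 1596 = 3035
(3035)^5 ≡ 1835 (mod 9439)

1835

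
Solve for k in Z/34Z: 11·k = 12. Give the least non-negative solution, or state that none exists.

gcd(11, 34) = 1, so a unique solution mod 34 exists.
11⁻¹ ≡ 31 (mod 34).
k ≡ 31·12 ≡ 32 (mod 34).

32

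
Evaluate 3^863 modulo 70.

863 in binary is 1101011111, i.e. 863 = 512 + 256 + 64 + 16 + 8 + 4 + 2 + 1.
3^1 ≡ 3 (mod 70)
3^2 ≡ 3^2 = 9 (mod 70)
3^4 ≡ 9^2 = 81 ≡ 11 (mod 70)
3^8 ≡ 11^2 = 121 ≡ 51 (mod 70)
3^16 ≡ 51^2 = 2601 ≡ 11 (mod 70)
3^32 ≡ 11^2 = 121 ≡ 51 (mod 70)
3^64 ≡ 51^2 = 2601 ≡ 11 (mod 70)
3^128 ≡ 11^2 = 121 ≡ 51 (mod 70)
3^256 ≡ 51^2 = 2601 ≡ 11 (mod 70)
3^512 ≡ 11^2 = 121 ≡ 51 (mod 70)
3^863 = 3^512 * 3^256 * 3^64 * 3^16 * 3^8 * 3^4 * 3^2 * 3^1 ≡ 51 * 11 * 11 * 11 * 51 * 11 * 9 * 3 (mod 70).
Accumulate the product:
51 * 11 = 561 ≡ 1
1 * 11 = 11
11 * 11 = 121 ≡ 51
51 * 51 = 2601 ≡ 11
11 * 11 = 121 ≡ 51
51 * 9 = 459 ≡ 39
39 * 3 = 117 ≡ 47

47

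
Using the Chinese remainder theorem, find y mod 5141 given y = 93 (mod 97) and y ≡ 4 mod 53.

97⁻¹ mod 53: 97×47 ≡ 1 (mod 53), so 97⁻¹ ≡ 47.
y = 93 + 97×((4 − 93)×47 mod 53) = 93 + 97×4 = 481.

481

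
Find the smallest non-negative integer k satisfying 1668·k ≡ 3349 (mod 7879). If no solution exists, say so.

3540

gcd(1668, 7879) = 1, so a unique solution mod 7879 exists.
1668⁻¹ ≡ 6939 (mod 7879).
k ≡ 6939·3349 ≡ 3540 (mod 7879).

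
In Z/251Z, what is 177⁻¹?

78

Apply the Euclidean algorithm and back-substitute:
251 = 1·177 + 74
177 = 2·74 + 29
74 = 2·29 + 16
29 = 1·16 + 13
16 = 1·13 + 3
13 = 4·3 + 1
3 = 3·1 + 0
gcd(177, 251) = 1, so the inverse exists.
Back-substitute for 1:
1 = 1·13 − 4·3
  = −4·16 + 5·13
  = 5·29 − 9·16
  = −9·74 + 23·29
  = 23·177 − 55·74
  = −55·251 + 78·177
So 177⁻¹ ≡ 78 (mod 251).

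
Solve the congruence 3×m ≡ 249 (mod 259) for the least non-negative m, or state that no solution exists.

83

gcd(3, 259) = 1, so a unique solution mod 259 exists.
3⁻¹ ≡ 173 (mod 259).
m ≡ 173×249 ≡ 83 (mod 259).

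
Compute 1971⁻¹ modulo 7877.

5627

Apply the Euclidean algorithm and back-substitute:
7877 = 3×1971 + 1964
1971 = 1×1964 + 7
1964 = 280×7 + 4
7 = 1×4 + 3
4 = 1×3 + 1
3 = 3×1 + 0
gcd(1971, 7877) = 1, so the inverse exists.
Back-substitute for 1:
1 = 1×4 − 1×3
  = −1×7 + 2×4
  = 2×1964 − 561×7
  = −561×1971 + 563×1964
  = 563×7877 − 2250×1971
So 1971⁻¹ ≡ −2250 ≡ 5627 (mod 7877).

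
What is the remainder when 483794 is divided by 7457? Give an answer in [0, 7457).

6546

483794 = 64*7457 + 6546, so 483794 ≡ 6546 (mod 7457).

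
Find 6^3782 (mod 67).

By square-and-multiply:
3782 in binary is 111011000110, i.e. 3782 = 2048 + 1024 + 512 + 128 + 64 + 4 + 2.
6^1 ≡ 6 (mod 67)
6^2 ≡ 6^2 = 36 (mod 67)
6^4 ≡ 36^2 = 1296 ≡ 23 (mod 67)
6^8 ≡ 23^2 = 529 ≡ 60 (mod 67)
6^16 ≡ 60^2 = 3600 ≡ 49 (mod 67)
6^32 ≡ 49^2 = 2401 ≡ 56 (mod 67)
6^64 ≡ 56^2 = 3136 ≡ 54 (mod 67)
6^128 ≡ 54^2 = 2916 ≡ 35 (mod 67)
6^256 ≡ 35^2 = 1225 ≡ 19 (mod 67)
6^512 ≡ 19^2 = 361 ≡ 26 (mod 67)
6^1024 ≡ 26^2 = 676 ≡ 6 (mod 67)
6^2048 ≡ 6^2 = 36 (mod 67)
6^3782 = 6^2048 × 6^1024 × 6^512 × 6^128 × 6^64 × 6^4 × 6^2 ≡ 36 × 6 × 26 × 35 × 54 × 23 × 36 (mod 67).
Accumulate the product:
36 × 6 = 216 ≡ 15
15 × 26 = 390 ≡ 55
55 × 35 = 1925 ≡ 49
49 × 54 = 2646 ≡ 33
33 × 23 = 759 ≡ 22
22 × 36 = 792 ≡ 55

55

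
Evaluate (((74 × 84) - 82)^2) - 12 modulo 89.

74 × 84 = 6216 ≡ 75 (mod 89)
75 - 82 = -7 ≡ 82 (mod 89)
(82)^2 ≡ 49 (mod 89)
49 - 12 = 37

37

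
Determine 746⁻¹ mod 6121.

320

By the extended Euclidean algorithm:
6121 = 8*746 + 153
746 = 4*153 + 134
153 = 1*134 + 19
134 = 7*19 + 1
19 = 19*1 + 0
gcd(746, 6121) = 1, so the inverse exists.
Bézout: 1 = −39*6121 + 320*746.
So 746⁻¹ ≡ 320 (mod 6121).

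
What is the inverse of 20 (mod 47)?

Apply the Euclidean algorithm and back-substitute:
47 = 2*20 + 7
20 = 2*7 + 6
7 = 1*6 + 1
6 = 6*1 + 0
gcd(20, 47) = 1, so the inverse exists.
Back-substitute for 1:
1 = 1*7 − 1*6
  = −1*20 + 3*7
  = 3*47 − 7*20
So 20⁻¹ ≡ −7 ≡ 40 (mod 47).

40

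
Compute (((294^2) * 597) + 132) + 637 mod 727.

601

(294)^2 ≡ 650 (mod 727)
650 * 597 = 388050 ≡ 559 (mod 727)
559 + 132 = 691
691 + 637 = 1328 ≡ 601 (mod 727)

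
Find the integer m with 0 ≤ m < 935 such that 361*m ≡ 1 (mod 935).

Run the extended Euclidean algorithm:
935 = 2*361 + 213
361 = 1*213 + 148
213 = 1*148 + 65
148 = 2*65 + 18
65 = 3*18 + 11
18 = 1*11 + 7
11 = 1*7 + 4
7 = 1*4 + 3
4 = 1*3 + 1
3 = 3*1 + 0
gcd(361, 935) = 1, so the inverse exists.
Back-substitute for 1:
1 = 1*4 − 1*3
  = −1*7 + 2*4
  = 2*11 − 3*7
  = −3*18 + 5*11
  = 5*65 − 18*18
  = −18*148 + 41*65
  = 41*213 − 59*148
  = −59*361 + 100*213
  = 100*935 − 259*361
So 361⁻¹ ≡ −259 ≡ 676 (mod 935).

676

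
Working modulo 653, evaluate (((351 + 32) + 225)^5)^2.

351 + 32 = 383
383 + 225 = 608
(608)^5 ≡ 533 (mod 653)
(533)^2 ≡ 34 (mod 653)

34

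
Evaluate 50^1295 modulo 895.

615

50^1 ≡ 50 (mod 895)
50^2 ≡ 50^2 = 2500 ≡ 710 (mod 895)
50^4 ≡ 710^2 = 504100 ≡ 215 (mod 895)
50^8 ≡ 215^2 = 46225 ≡ 580 (mod 895)
50^16 ≡ 580^2 = 336400 ≡ 775 (mod 895)
50^32 ≡ 775^2 = 600625 ≡ 80 (mod 895)
50^64 ≡ 80^2 = 6400 ≡ 135 (mod 895)
50^128 ≡ 135^2 = 18225 ≡ 325 (mod 895)
50^256 ≡ 325^2 = 105625 ≡ 15 (mod 895)
50^512 ≡ 15^2 = 225 (mod 895)
50^1024 ≡ 225^2 = 50625 ≡ 505 (mod 895)
50^1295 = 50^1024 · 50^256 · 50^8 · 50^4 · 50^2 · 50^1 ≡ 505 · 15 · 580 · 215 · 710 · 50 (mod 895).
Accumulate the product:
505 · 15 = 7575 ≡ 415
415 · 580 = 240700 ≡ 840
840 · 215 = 180600 ≡ 705
705 · 710 = 500550 ≡ 245
245 · 50 = 12250 ≡ 615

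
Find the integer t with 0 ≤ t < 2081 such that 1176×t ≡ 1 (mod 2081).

1244

Run the extended Euclidean algorithm:
2081 = 1·1176 + 905
1176 = 1·905 + 271
905 = 3·271 + 92
271 = 2·92 + 87
92 = 1·87 + 5
87 = 17·5 + 2
5 = 2·2 + 1
2 = 2·1 + 0
gcd(1176, 2081) = 1, so the inverse exists.
Bézout: 1 = 473·2081 − 837·1176.
So 1176⁻¹ ≡ −837 ≡ 1244 (mod 2081).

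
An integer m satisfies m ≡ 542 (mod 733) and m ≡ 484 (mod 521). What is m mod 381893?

733⁻¹ mod 521: 733×145 ≡ 1 (mod 521), so 733⁻¹ ≡ 145.
m = 542 + 733×((484 − 542)×145 mod 521) = 542 + 733×447 = 328193.

328193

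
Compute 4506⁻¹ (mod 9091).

9091 = 2×4506 + 79
4506 = 57×79 + 3
79 = 26×3 + 1
3 = 3×1 + 0
gcd(4506, 9091) = 1, so the inverse exists.
Back-substitute for 1:
1 = 1×79 − 26×3
  = −26×4506 + 1483×79
  = 1483×9091 − 2992×4506
So 4506⁻¹ ≡ −2992 ≡ 6099 (mod 9091).

6099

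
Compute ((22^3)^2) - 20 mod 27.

26

(22)^3 ≡ 10 (mod 27)
(10)^2 ≡ 19 (mod 27)
19 - 20 = -1 ≡ 26 (mod 27)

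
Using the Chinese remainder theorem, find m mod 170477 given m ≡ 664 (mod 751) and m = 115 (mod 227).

133591

751⁻¹ mod 227: 751×120 ≡ 1 (mod 227), so 751⁻¹ ≡ 120.
m = 664 + 751×((115 − 664)×120 mod 227) = 664 + 751×177 = 133591.
Check: 133591 mod 751 = 664, 133591 mod 227 = 115. ✓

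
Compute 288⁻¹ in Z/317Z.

153

317 = 1×288 + 29
288 = 9×29 + 27
29 = 1×27 + 2
27 = 13×2 + 1
2 = 2×1 + 0
gcd(288, 317) = 1, so the inverse exists.
Back-substitute for 1:
1 = 1×27 − 13×2
  = −13×29 + 14×27
  = 14×288 − 139×29
  = −139×317 + 153×288
So 288⁻¹ ≡ 153 (mod 317).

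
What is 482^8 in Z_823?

Compute successive squares:
482^1 ≡ 482 (mod 823)
482^2 ≡ 482^2 = 232324 ≡ 238 (mod 823)
482^4 ≡ 238^2 = 56644 ≡ 680 (mod 823)
482^8 ≡ 680^2 = 462400 ≡ 697 (mod 823)
So 482^8 ≡ 697 (mod 823).

697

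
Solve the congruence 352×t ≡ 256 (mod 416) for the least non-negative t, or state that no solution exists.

gcd(352, 416) = 32, and 32 | 256, so solutions exist.
Divide through by 32: 11×t mod 13 = 8.
11⁻¹ ≡ 6 (mod 13).
t ≡ 6×8 ≡ 9 (mod 13).
The smallest non-negative solution is t = 9.

9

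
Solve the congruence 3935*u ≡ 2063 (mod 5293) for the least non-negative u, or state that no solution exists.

4929

gcd(3935, 5293) = 1, so a unique solution mod 5293 exists.
3935⁻¹ ≡ 495 (mod 5293).
u ≡ 495*2063 ≡ 4929 (mod 5293).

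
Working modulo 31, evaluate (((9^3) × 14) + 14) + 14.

4

(9)^3 ≡ 16 (mod 31)
16 × 14 = 224 ≡ 7 (mod 31)
7 + 14 = 21
21 + 14 = 35 ≡ 4 (mod 31)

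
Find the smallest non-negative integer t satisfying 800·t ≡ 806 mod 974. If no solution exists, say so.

gcd(800, 974) = 2, and 2 | 806, so solutions exist.
Divide through by 2: 400·t = 403 (mod 487).
400⁻¹ ≡ 459 (mod 487).
t ≡ 459·403 ≡ 404 (mod 487).
The smallest non-negative solution is t = 404.

404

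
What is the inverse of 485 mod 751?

751 = 1*485 + 266
485 = 1*266 + 219
266 = 1*219 + 47
219 = 4*47 + 31
47 = 1*31 + 16
31 = 1*16 + 15
16 = 1*15 + 1
15 = 15*1 + 0
gcd(485, 751) = 1, so the inverse exists.
Back-substitute for 1:
1 = 1*16 − 1*15
  = −1*31 + 2*16
  = 2*47 − 3*31
  = −3*219 + 14*47
  = 14*266 − 17*219
  = −17*485 + 31*266
  = 31*751 − 48*485
So 485⁻¹ ≡ −48 ≡ 703 (mod 751).

703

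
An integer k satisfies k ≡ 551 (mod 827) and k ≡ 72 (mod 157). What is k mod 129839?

80770

827⁻¹ mod 157: 827*86 ≡ 1 (mod 157), so 827⁻¹ ≡ 86.
k = 551 + 827*((72 − 551)*86 mod 157) = 551 + 827*97 = 80770.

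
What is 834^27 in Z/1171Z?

1118

834^1 ≡ 834 (mod 1171)
834^2 ≡ 834^2 = 695556 ≡ 1153 (mod 1171)
834^4 ≡ 1153^2 = 1329409 ≡ 324 (mod 1171)
834^8 ≡ 324^2 = 104976 ≡ 757 (mod 1171)
834^16 ≡ 757^2 = 573049 ≡ 430 (mod 1171)
834^27 = 834^16 * 834^8 * 834^2 * 834^1 ≡ 430 * 757 * 1153 * 834 (mod 1171).
Accumulate the product:
430 * 757 = 325510 ≡ 1143
1143 * 1153 = 1317879 ≡ 504
504 * 834 = 420336 ≡ 1118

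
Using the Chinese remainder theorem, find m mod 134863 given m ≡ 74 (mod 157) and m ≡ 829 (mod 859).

157⁻¹ mod 859: 157·383 ≡ 1 (mod 859), so 157⁻¹ ≡ 383.
m = 74 + 157·((829 − 74)·383 mod 859) = 74 + 157·541 = 85011.

85011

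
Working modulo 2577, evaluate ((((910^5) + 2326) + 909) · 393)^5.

(910)^5 ≡ 1888 (mod 2577)
1888 + 2326 = 4214 ≡ 1637 (mod 2577)
1637 + 909 = 2546
2546 · 393 = 1000578 ≡ 702 (mod 2577)
(702)^5 ≡ 765 (mod 2577)

765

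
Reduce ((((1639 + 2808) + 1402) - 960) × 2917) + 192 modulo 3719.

1639 + 2808 = 4447 ≡ 728 (mod 3719)
728 + 1402 = 2130
2130 - 960 = 1170
1170 × 2917 = 3412890 ≡ 2567 (mod 3719)
2567 + 192 = 2759

2759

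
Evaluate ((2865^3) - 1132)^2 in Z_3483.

(2865)^3 ≡ 3429 (mod 3483)
3429 - 1132 = 2297
(2297)^2 ≡ 2947 (mod 3483)

2947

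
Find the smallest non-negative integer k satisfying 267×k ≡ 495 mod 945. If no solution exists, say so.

gcd(267, 945) = 3, and 3 | 495, so solutions exist.
Divide through by 3: 89×k = 165 (mod 315).
89⁻¹ ≡ 269 (mod 315).
k ≡ 269×165 ≡ 285 (mod 315).
The smallest non-negative solution is k = 285.

285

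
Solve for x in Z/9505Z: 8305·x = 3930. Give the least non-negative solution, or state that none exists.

gcd(8305, 9505) = 5, and 5 | 3930, so solutions exist.
Divide through by 5: 1661·x mod 1901 = 786.
1661⁻¹ ≡ 800 (mod 1901).
x ≡ 800·786 ≡ 1470 (mod 1901).
The smallest non-negative solution is x = 1470.

1470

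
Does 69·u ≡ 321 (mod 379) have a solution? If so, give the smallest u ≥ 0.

gcd(69, 379) = 1, so a unique solution mod 379 exists.
69⁻¹ ≡ 11 (mod 379).
u ≡ 11·321 ≡ 120 (mod 379).

120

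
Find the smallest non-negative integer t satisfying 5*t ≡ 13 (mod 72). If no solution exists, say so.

gcd(5, 72) = 1, so a unique solution mod 72 exists.
5⁻¹ ≡ 29 (mod 72).
t ≡ 29*13 ≡ 17 (mod 72).

17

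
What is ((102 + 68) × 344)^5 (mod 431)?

102 + 68 = 170
170 × 344 = 58480 ≡ 295 (mod 431)
(295)^5 ≡ 8 (mod 431)

8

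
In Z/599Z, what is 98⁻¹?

Run the extended Euclidean algorithm:
599 = 6·98 + 11
98 = 8·11 + 10
11 = 1·10 + 1
10 = 10·1 + 0
gcd(98, 599) = 1, so the inverse exists.
Bézout: 1 = 9·599 − 55·98.
So 98⁻¹ ≡ −55 ≡ 544 (mod 599).

544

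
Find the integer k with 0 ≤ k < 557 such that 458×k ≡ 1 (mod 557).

557 = 1×458 + 99
458 = 4×99 + 62
99 = 1×62 + 37
62 = 1×37 + 25
37 = 1×25 + 12
25 = 2×12 + 1
12 = 12×1 + 0
gcd(458, 557) = 1, so the inverse exists.
Bézout: 1 = −37×557 + 45×458.
So 458⁻¹ ≡ 45 (mod 557).

45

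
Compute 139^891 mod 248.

By square-and-multiply:
891 in binary is 1101111011, i.e. 891 = 512 + 256 + 64 + 32 + 16 + 8 + 2 + 1.
139^1 ≡ 139 (mod 248)
139^2 ≡ 139^2 = 19321 ≡ 225 (mod 248)
139^4 ≡ 225^2 = 50625 ≡ 33 (mod 248)
139^8 ≡ 33^2 = 1089 ≡ 97 (mod 248)
139^16 ≡ 97^2 = 9409 ≡ 233 (mod 248)
139^32 ≡ 233^2 = 54289 ≡ 225 (mod 248)
139^64 ≡ 225^2 = 50625 ≡ 33 (mod 248)
139^128 ≡ 33^2 = 1089 ≡ 97 (mod 248)
139^256 ≡ 97^2 = 9409 ≡ 233 (mod 248)
139^512 ≡ 233^2 = 54289 ≡ 225 (mod 248)
139^891 = 139^512 × 139^256 × 139^64 × 139^32 × 139^16 × 139^8 × 139^2 × 139^1 ≡ 225 × 233 × 33 × 225 × 233 × 97 × 225 × 139 (mod 248).
Accumulate the product:
225 × 233 = 52425 ≡ 97
97 × 33 = 3201 ≡ 225
225 × 225 = 50625 ≡ 33
33 × 233 = 7689 ≡ 1
1 × 97 = 97
97 × 225 = 21825 ≡ 1
1 × 139 = 139

139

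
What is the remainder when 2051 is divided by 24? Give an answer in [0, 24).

11

2051 = 85×24 + 11, so 2051 ≡ 11 (mod 24).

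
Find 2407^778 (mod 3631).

2407^1 ≡ 2407 (mod 3631)
2407^2 ≡ 2407^2 = 5793649 ≡ 2204 (mod 3631)
2407^4 ≡ 2204^2 = 4857616 ≡ 2969 (mod 3631)
2407^8 ≡ 2969^2 = 8814961 ≡ 2524 (mod 3631)
2407^16 ≡ 2524^2 = 6370576 ≡ 1802 (mod 3631)
2407^32 ≡ 1802^2 = 3247204 ≡ 1090 (mod 3631)
2407^64 ≡ 1090^2 = 1188100 ≡ 763 (mod 3631)
2407^128 ≡ 763^2 = 582169 ≡ 1209 (mod 3631)
2407^256 ≡ 1209^2 = 1461681 ≡ 2019 (mod 3631)
2407^512 ≡ 2019^2 = 4076361 ≡ 2379 (mod 3631)
2407^778 = 2407^512 × 2407^256 × 2407^8 × 2407^2 ≡ 2379 × 2019 × 2524 × 2204 (mod 3631).
Accumulate the product:
2379 × 2019 = 4803201 ≡ 3019
3019 × 2524 = 7619956 ≡ 2118
2118 × 2204 = 4668072 ≡ 2237

2237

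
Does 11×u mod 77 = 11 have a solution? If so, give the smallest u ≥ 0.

gcd(11, 77) = 11, and 11 | 11, so solutions exist.
Divide through by 11: 1×u mod 7 = 1.
1⁻¹ ≡ 1 (mod 7).
u ≡ 1×1 ≡ 1 (mod 7).
The smallest non-negative solution is u = 1.

1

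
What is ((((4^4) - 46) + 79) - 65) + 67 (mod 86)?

(4)^4 ≡ 84 (mod 86)
84 - 46 = 38
38 + 79 = 117 ≡ 31 (mod 86)
31 - 65 = -34 ≡ 52 (mod 86)
52 + 67 = 119 ≡ 33 (mod 86)

33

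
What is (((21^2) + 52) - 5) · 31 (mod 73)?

(21)^2 ≡ 3 (mod 73)
3 + 52 = 55
55 - 5 = 50
50 · 31 = 1550 ≡ 17 (mod 73)

17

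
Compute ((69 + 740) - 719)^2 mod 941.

69 + 740 = 809
809 - 719 = 90
(90)^2 ≡ 572 (mod 941)

572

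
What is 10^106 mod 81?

64

106 in binary is 1101010, i.e. 106 = 64 + 32 + 8 + 2.
10^1 ≡ 10 (mod 81)
10^2 ≡ 10^2 = 100 ≡ 19 (mod 81)
10^4 ≡ 19^2 = 361 ≡ 37 (mod 81)
10^8 ≡ 37^2 = 1369 ≡ 73 (mod 81)
10^16 ≡ 73^2 = 5329 ≡ 64 (mod 81)
10^32 ≡ 64^2 = 4096 ≡ 46 (mod 81)
10^64 ≡ 46^2 = 2116 ≡ 10 (mod 81)
10^106 = 10^64 · 10^32 · 10^8 · 10^2 ≡ 10 · 46 · 73 · 19 (mod 81).
Accumulate the product:
10 · 46 = 460 ≡ 55
55 · 73 = 4015 ≡ 46
46 · 19 = 874 ≡ 64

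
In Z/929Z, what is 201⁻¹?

379

929 = 4×201 + 125
201 = 1×125 + 76
125 = 1×76 + 49
76 = 1×49 + 27
49 = 1×27 + 22
27 = 1×22 + 5
22 = 4×5 + 2
5 = 2×2 + 1
2 = 2×1 + 0
gcd(201, 929) = 1, so the inverse exists.
Back-substitute for 1:
1 = 1×5 − 2×2
  = −2×22 + 9×5
  = 9×27 − 11×22
  = −11×49 + 20×27
  = 20×76 − 31×49
  = −31×125 + 51×76
  = 51×201 − 82×125
  = −82×929 + 379×201
So 201⁻¹ ≡ 379 (mod 929).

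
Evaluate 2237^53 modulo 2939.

53 in binary is 110101, i.e. 53 = 32 + 16 + 4 + 1.
2237^1 ≡ 2237 (mod 2939)
2237^2 ≡ 2237^2 = 5004169 ≡ 1991 (mod 2939)
2237^4 ≡ 1991^2 = 3964081 ≡ 2309 (mod 2939)
2237^8 ≡ 2309^2 = 5331481 ≡ 135 (mod 2939)
2237^16 ≡ 135^2 = 18225 ≡ 591 (mod 2939)
2237^32 ≡ 591^2 = 349281 ≡ 2479 (mod 2939)
2237^53 = 2237^32 · 2237^16 · 2237^4 · 2237^1 ≡ 2479 · 591 · 2309 · 2237 (mod 2939).
Accumulate the product:
2479 · 591 = 1465089 ≡ 1467
1467 · 2309 = 3387303 ≡ 1575
1575 · 2237 = 3523275 ≡ 2353

2353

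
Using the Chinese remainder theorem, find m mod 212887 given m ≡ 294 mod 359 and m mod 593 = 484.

154664

359⁻¹ mod 593: 359×408 ≡ 1 (mod 593), so 359⁻¹ ≡ 408.
m = 294 + 359×((484 − 294)×408 mod 593) = 294 + 359×430 = 154664.
Check: 154664 mod 359 = 294, 154664 mod 593 = 484. ✓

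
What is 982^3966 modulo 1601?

694

982^1 ≡ 982 (mod 1601)
982^2 ≡ 982^2 = 964324 ≡ 522 (mod 1601)
982^4 ≡ 522^2 = 272484 ≡ 314 (mod 1601)
982^8 ≡ 314^2 = 98596 ≡ 935 (mod 1601)
982^16 ≡ 935^2 = 874225 ≡ 79 (mod 1601)
982^32 ≡ 79^2 = 6241 ≡ 1438 (mod 1601)
982^64 ≡ 1438^2 = 2067844 ≡ 953 (mod 1601)
982^128 ≡ 953^2 = 908209 ≡ 442 (mod 1601)
982^256 ≡ 442^2 = 195364 ≡ 42 (mod 1601)
982^512 ≡ 42^2 = 1764 ≡ 163 (mod 1601)
982^1024 ≡ 163^2 = 26569 ≡ 953 (mod 1601)
982^2048 ≡ 953^2 = 908209 ≡ 442 (mod 1601)
982^3966 = 982^2048 · 982^1024 · 982^512 · 982^256 · 982^64 · 982^32 · 982^16 · 982^8 · 982^4 · 982^2 ≡ 442 · 953 · 163 · 42 · 953 · 1438 · 79 · 935 · 314 · 522 (mod 1601).
Accumulate the product:
442 · 953 = 421226 ≡ 163
163 · 163 = 26569 ≡ 953
953 · 42 = 40026 ≡ 1
1 · 953 = 953
953 · 1438 = 1370414 ≡ 1559
1559 · 79 = 123161 ≡ 1485
1485 · 935 = 1388475 ≡ 408
408 · 314 = 128112 ≡ 32
32 · 522 = 16704 ≡ 694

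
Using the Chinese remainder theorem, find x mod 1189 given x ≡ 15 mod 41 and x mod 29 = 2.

41⁻¹ mod 29: 41×17 ≡ 1 (mod 29), so 41⁻¹ ≡ 17.
x = 15 + 41×((2 − 15)×17 mod 29) = 15 + 41×11 = 466.
Check: 466 mod 41 = 15, 466 mod 29 = 2. ✓

466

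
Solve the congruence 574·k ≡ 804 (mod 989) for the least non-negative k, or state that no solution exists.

346

gcd(574, 989) = 1, so a unique solution mod 989 exists.
574⁻¹ ≡ 367 (mod 989).
k ≡ 367·804 ≡ 346 (mod 989).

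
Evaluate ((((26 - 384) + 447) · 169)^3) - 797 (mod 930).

26 - 384 = -358 ≡ 572 (mod 930)
572 + 447 = 1019 ≡ 89 (mod 930)
89 · 169 = 15041 ≡ 161 (mod 930)
(161)^3 ≡ 371 (mod 930)
371 - 797 = -426 ≡ 504 (mod 930)

504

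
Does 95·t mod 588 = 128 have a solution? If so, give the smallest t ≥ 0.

88

gcd(95, 588) = 1, so a unique solution mod 588 exists.
95⁻¹ ≡ 359 (mod 588).
t ≡ 359·128 ≡ 88 (mod 588).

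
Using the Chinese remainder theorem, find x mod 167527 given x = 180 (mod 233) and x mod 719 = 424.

233⁻¹ mod 719: 233*611 ≡ 1 (mod 719), so 233⁻¹ ≡ 611.
x = 180 + 233*((424 − 180)*611 mod 719) = 180 + 233*251 = 58663.

58663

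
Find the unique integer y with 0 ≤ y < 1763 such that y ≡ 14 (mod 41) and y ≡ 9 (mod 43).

998

41⁻¹ mod 43: 41*21 ≡ 1 (mod 43), so 41⁻¹ ≡ 21.
y = 14 + 41*((9 − 14)*21 mod 43) = 14 + 41*24 = 998.
Check: 998 mod 41 = 14, 998 mod 43 = 9. ✓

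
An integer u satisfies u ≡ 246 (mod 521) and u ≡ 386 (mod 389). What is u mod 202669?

31506

521⁻¹ mod 389: 521*56 ≡ 1 (mod 389), so 521⁻¹ ≡ 56.
u = 246 + 521*((386 − 246)*56 mod 389) = 246 + 521*60 = 31506.
Check: 31506 mod 521 = 246, 31506 mod 389 = 386. ✓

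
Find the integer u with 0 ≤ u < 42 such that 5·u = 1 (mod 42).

17

Run the extended Euclidean algorithm:
42 = 8×5 + 2
5 = 2×2 + 1
2 = 2×1 + 0
gcd(5, 42) = 1, so the inverse exists.
Back-substitute for 1:
1 = 1×5 − 2×2
  = −2×42 + 17×5
So 5⁻¹ ≡ 17 (mod 42).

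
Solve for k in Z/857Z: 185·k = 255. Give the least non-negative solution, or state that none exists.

233

gcd(185, 857) = 1, so a unique solution mod 857 exists.
185⁻¹ ≡ 542 (mod 857).
k ≡ 542·255 ≡ 233 (mod 857).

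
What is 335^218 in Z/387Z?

238

Using repeated squaring:
218 in binary is 11011010, i.e. 218 = 128 + 64 + 16 + 8 + 2.
335^1 ≡ 335 (mod 387)
335^2 ≡ 335^2 = 112225 ≡ 382 (mod 387)
335^4 ≡ 382^2 = 145924 ≡ 25 (mod 387)
335^8 ≡ 25^2 = 625 ≡ 238 (mod 387)
335^16 ≡ 238^2 = 56644 ≡ 142 (mod 387)
335^32 ≡ 142^2 = 20164 ≡ 40 (mod 387)
335^64 ≡ 40^2 = 1600 ≡ 52 (mod 387)
335^128 ≡ 52^2 = 2704 ≡ 382 (mod 387)
335^218 = 335^128 * 335^64 * 335^16 * 335^8 * 335^2 ≡ 382 * 52 * 142 * 238 * 382 (mod 387).
Accumulate the product:
382 * 52 = 19864 ≡ 127
127 * 142 = 18034 ≡ 232
232 * 238 = 55216 ≡ 262
262 * 382 = 100084 ≡ 238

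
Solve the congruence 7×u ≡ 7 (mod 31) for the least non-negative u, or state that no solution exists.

1

gcd(7, 31) = 1, so a unique solution mod 31 exists.
7⁻¹ ≡ 9 (mod 31).
u ≡ 9×7 ≡ 1 (mod 31).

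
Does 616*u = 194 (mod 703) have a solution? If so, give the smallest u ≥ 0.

523

gcd(616, 703) = 1, so a unique solution mod 703 exists.
616⁻¹ ≡ 202 (mod 703).
u ≡ 202*194 ≡ 523 (mod 703).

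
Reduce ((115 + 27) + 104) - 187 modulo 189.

59

115 + 27 = 142
142 + 104 = 246 ≡ 57 (mod 189)
57 - 187 = -130 ≡ 59 (mod 189)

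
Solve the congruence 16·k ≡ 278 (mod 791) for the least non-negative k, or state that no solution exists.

314

gcd(16, 791) = 1, so a unique solution mod 791 exists.
16⁻¹ ≡ 445 (mod 791).
k ≡ 445·278 ≡ 314 (mod 791).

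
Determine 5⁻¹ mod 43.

By the extended Euclidean algorithm:
43 = 8·5 + 3
5 = 1·3 + 2
3 = 1·2 + 1
2 = 2·1 + 0
gcd(5, 43) = 1, so the inverse exists.
Back-substitute for 1:
1 = 1·3 − 1·2
  = −1·5 + 2·3
  = 2·43 − 17·5
So 5⁻¹ ≡ −17 ≡ 26 (mod 43).

26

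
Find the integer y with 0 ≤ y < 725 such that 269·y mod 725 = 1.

504

725 = 2·269 + 187
269 = 1·187 + 82
187 = 2·82 + 23
82 = 3·23 + 13
23 = 1·13 + 10
13 = 1·10 + 3
10 = 3·3 + 1
3 = 3·1 + 0
gcd(269, 725) = 1, so the inverse exists.
Back-substitute for 1:
1 = 1·10 − 3·3
  = −3·13 + 4·10
  = 4·23 − 7·13
  = −7·82 + 25·23
  = 25·187 − 57·82
  = −57·269 + 82·187
  = 82·725 − 221·269
So 269⁻¹ ≡ −221 ≡ 504 (mod 725).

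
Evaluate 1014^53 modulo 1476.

Using repeated squaring:
53 in binary is 110101, i.e. 53 = 32 + 16 + 4 + 1.
1014^1 ≡ 1014 (mod 1476)
1014^2 ≡ 1014^2 = 1028196 ≡ 900 (mod 1476)
1014^4 ≡ 900^2 = 810000 ≡ 1152 (mod 1476)
1014^8 ≡ 1152^2 = 1327104 ≡ 180 (mod 1476)
1014^16 ≡ 180^2 = 32400 ≡ 1404 (mod 1476)
1014^32 ≡ 1404^2 = 1971216 ≡ 756 (mod 1476)
1014^53 = 1014^32 · 1014^16 · 1014^4 · 1014^1 ≡ 756 · 1404 · 1152 · 1014 (mod 1476).
Accumulate the product:
756 · 1404 = 1061424 ≡ 180
180 · 1152 = 207360 ≡ 720
720 · 1014 = 730080 ≡ 936

936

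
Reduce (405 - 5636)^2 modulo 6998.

405 - 5636 = -5231 ≡ 1767 (mod 6998)
(1767)^2 ≡ 1181 (mod 6998)

1181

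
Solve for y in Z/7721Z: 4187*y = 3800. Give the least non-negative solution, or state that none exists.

gcd(4187, 7721) = 1, so a unique solution mod 7721 exists.
4187⁻¹ ≡ 3760 (mod 7721).
y ≡ 3760*3800 ≡ 4150 (mod 7721).

4150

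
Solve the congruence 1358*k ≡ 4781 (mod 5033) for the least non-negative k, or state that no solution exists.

gcd(1358, 5033) = 7, and 7 | 4781, so solutions exist.
Divide through by 7: 194*k ≡ 683 mod 719.
194⁻¹ ≡ 656 (mod 719).
k ≡ 656*683 ≡ 111 (mod 719).
The smallest non-negative solution is k = 111.

111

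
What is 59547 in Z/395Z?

59547 = 150·395 + 297, so 59547 ≡ 297 (mod 395).

297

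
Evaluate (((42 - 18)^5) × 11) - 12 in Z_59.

42 - 18 = 24
(24)^5 ≡ 43 (mod 59)
43 × 11 = 473 ≡ 1 (mod 59)
1 - 12 = -11 ≡ 48 (mod 59)

48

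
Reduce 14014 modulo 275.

14014 = 50*275 + 264, so 14014 ≡ 264 (mod 275).

264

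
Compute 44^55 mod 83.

70

Using repeated squaring:
55 in binary is 110111, i.e. 55 = 32 + 16 + 4 + 2 + 1.
44^1 ≡ 44 (mod 83)
44^2 ≡ 44^2 = 1936 ≡ 27 (mod 83)
44^4 ≡ 27^2 = 729 ≡ 65 (mod 83)
44^8 ≡ 65^2 = 4225 ≡ 75 (mod 83)
44^16 ≡ 75^2 = 5625 ≡ 64 (mod 83)
44^32 ≡ 64^2 = 4096 ≡ 29 (mod 83)
44^55 = 44^32 * 44^16 * 44^4 * 44^2 * 44^1 ≡ 29 * 64 * 65 * 27 * 44 (mod 83).
Accumulate the product:
29 * 64 = 1856 ≡ 30
30 * 65 = 1950 ≡ 41
41 * 27 = 1107 ≡ 28
28 * 44 = 1232 ≡ 70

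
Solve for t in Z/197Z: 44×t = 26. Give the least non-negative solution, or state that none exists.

117

gcd(44, 197) = 1, so a unique solution mod 197 exists.
44⁻¹ ≡ 103 (mod 197).
t ≡ 103×26 ≡ 117 (mod 197).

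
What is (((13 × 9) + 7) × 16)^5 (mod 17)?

3

13 × 9 = 117 ≡ 15 (mod 17)
15 + 7 = 22 ≡ 5 (mod 17)
5 × 16 = 80 ≡ 12 (mod 17)
(12)^5 ≡ 3 (mod 17)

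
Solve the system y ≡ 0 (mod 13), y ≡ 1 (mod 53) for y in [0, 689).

13⁻¹ mod 53: 13*49 ≡ 1 (mod 53), so 13⁻¹ ≡ 49.
y = 0 + 13*((1 − 0)*49 mod 53) = 0 + 13*49 = 637.
Check: 637 mod 13 = 0, 637 mod 53 = 1. ✓

637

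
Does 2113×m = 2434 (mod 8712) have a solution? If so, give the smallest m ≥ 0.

1906

gcd(2113, 8712) = 1, so a unique solution mod 8712 exists.
2113⁻¹ ≡ 6601 (mod 8712).
m ≡ 6601×2434 ≡ 1906 (mod 8712).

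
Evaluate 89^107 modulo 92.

17

Using repeated squaring:
107 in binary is 1101011, i.e. 107 = 64 + 32 + 8 + 2 + 1.
89^1 ≡ 89 (mod 92)
89^2 ≡ 89^2 = 7921 ≡ 9 (mod 92)
89^4 ≡ 9^2 = 81 (mod 92)
89^8 ≡ 81^2 = 6561 ≡ 29 (mod 92)
89^16 ≡ 29^2 = 841 ≡ 13 (mod 92)
89^32 ≡ 13^2 = 169 ≡ 77 (mod 92)
89^64 ≡ 77^2 = 5929 ≡ 41 (mod 92)
89^107 = 89^64 * 89^32 * 89^8 * 89^2 * 89^1 ≡ 41 * 77 * 29 * 9 * 89 (mod 92).
Accumulate the product:
41 * 77 = 3157 ≡ 29
29 * 29 = 841 ≡ 13
13 * 9 = 117 ≡ 25
25 * 89 = 2225 ≡ 17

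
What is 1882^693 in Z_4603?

4048

693 in binary is 1010110101, i.e. 693 = 512 + 128 + 32 + 16 + 4 + 1.
1882^1 ≡ 1882 (mod 4603)
1882^2 ≡ 1882^2 = 3541924 ≡ 2217 (mod 4603)
1882^4 ≡ 2217^2 = 4915089 ≡ 3688 (mod 4603)
1882^8 ≡ 3688^2 = 13601344 ≡ 4082 (mod 4603)
1882^16 ≡ 4082^2 = 16662724 ≡ 4467 (mod 4603)
1882^32 ≡ 4467^2 = 19954089 ≡ 84 (mod 4603)
1882^64 ≡ 84^2 = 7056 ≡ 2453 (mod 4603)
1882^128 ≡ 2453^2 = 6017209 ≡ 1088 (mod 4603)
1882^256 ≡ 1088^2 = 1183744 ≡ 773 (mod 4603)
1882^512 ≡ 773^2 = 597529 ≡ 3742 (mod 4603)
1882^693 = 1882^512 × 1882^128 × 1882^32 × 1882^16 × 1882^4 × 1882^1 ≡ 3742 × 1088 × 84 × 4467 × 3688 × 1882 (mod 4603).
Accumulate the product:
3742 × 1088 = 4071296 ≡ 2244
2244 × 84 = 188496 ≡ 4376
4376 × 4467 = 19547592 ≡ 3254
3254 × 3688 = 12000752 ≡ 731
731 × 1882 = 1375742 ≡ 4048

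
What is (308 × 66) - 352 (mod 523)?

102

308 × 66 = 20328 ≡ 454 (mod 523)
454 - 352 = 102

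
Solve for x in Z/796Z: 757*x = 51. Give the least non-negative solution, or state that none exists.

611

gcd(757, 796) = 1, so a unique solution mod 796 exists.
757⁻¹ ≡ 449 (mod 796).
x ≡ 449*51 ≡ 611 (mod 796).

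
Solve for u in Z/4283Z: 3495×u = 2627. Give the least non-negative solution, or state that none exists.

2698

gcd(3495, 4283) = 1, so a unique solution mod 4283 exists.
3495⁻¹ ≡ 3821 (mod 4283).
u ≡ 3821×2627 ≡ 2698 (mod 4283).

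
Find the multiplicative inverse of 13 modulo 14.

By the extended Euclidean algorithm:
14 = 1×13 + 1
13 = 13×1 + 0
gcd(13, 14) = 1, so the inverse exists.
Bézout: 1 = 1×14 − 1×13.
So 13⁻¹ ≡ −1 ≡ 13 (mod 14).

13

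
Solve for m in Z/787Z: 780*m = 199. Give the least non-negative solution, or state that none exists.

84

gcd(780, 787) = 1, so a unique solution mod 787 exists.
780⁻¹ ≡ 562 (mod 787).
m ≡ 562*199 ≡ 84 (mod 787).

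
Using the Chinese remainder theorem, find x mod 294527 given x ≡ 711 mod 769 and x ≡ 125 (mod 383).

769⁻¹ mod 383: 769*128 ≡ 1 (mod 383), so 769⁻¹ ≡ 128.
x = 711 + 769*((125 − 711)*128 mod 383) = 711 + 769*60 = 46851.
Check: 46851 mod 769 = 711, 46851 mod 383 = 125. ✓

46851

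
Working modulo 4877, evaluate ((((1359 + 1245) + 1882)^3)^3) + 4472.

1225

1359 + 1245 = 2604
2604 + 1882 = 4486
(4486)^3 ≡ 918 (mod 4877)
(918)^3 ≡ 1630 (mod 4877)
1630 + 4472 = 6102 ≡ 1225 (mod 4877)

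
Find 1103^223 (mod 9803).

8982

By square-and-multiply:
223 in binary is 11011111, i.e. 223 = 128 + 64 + 16 + 8 + 4 + 2 + 1.
1103^1 ≡ 1103 (mod 9803)
1103^2 ≡ 1103^2 = 1216609 ≡ 1037 (mod 9803)
1103^4 ≡ 1037^2 = 1075369 ≡ 6842 (mod 9803)
1103^8 ≡ 6842^2 = 46812964 ≡ 3639 (mod 9803)
1103^16 ≡ 3639^2 = 13242321 ≡ 8271 (mod 9803)
1103^32 ≡ 8271^2 = 68409441 ≡ 4107 (mod 9803)
1103^64 ≡ 4107^2 = 16867449 ≡ 6289 (mod 9803)
1103^128 ≡ 6289^2 = 39551521 ≡ 6219 (mod 9803)
1103^223 = 1103^128 × 1103^64 × 1103^16 × 1103^8 × 1103^4 × 1103^2 × 1103^1 ≡ 6219 × 6289 × 8271 × 3639 × 6842 × 1037 × 1103 (mod 9803).
Accumulate the product:
6219 × 6289 = 39111291 ≡ 7124
7124 × 8271 = 58922604 ≡ 6574
6574 × 3639 = 23922786 ≡ 3466
3466 × 6842 = 23714372 ≡ 915
915 × 1037 = 948855 ≡ 7767
7767 × 1103 = 8567001 ≡ 8982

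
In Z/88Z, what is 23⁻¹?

Apply the Euclidean algorithm and back-substitute:
88 = 3*23 + 19
23 = 1*19 + 4
19 = 4*4 + 3
4 = 1*3 + 1
3 = 3*1 + 0
gcd(23, 88) = 1, so the inverse exists.
Back-substitute for 1:
1 = 1*4 − 1*3
  = −1*19 + 5*4
  = 5*23 − 6*19
  = −6*88 + 23*23
So 23⁻¹ ≡ 23 (mod 88).

23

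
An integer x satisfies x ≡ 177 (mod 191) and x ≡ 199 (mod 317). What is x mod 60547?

35703

191⁻¹ mod 317: 191·239 ≡ 1 (mod 317), so 191⁻¹ ≡ 239.
x = 177 + 191·((199 − 177)·239 mod 317) = 177 + 191·186 = 35703.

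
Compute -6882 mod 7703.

821

-6882 = -1×7703 + 821, so -6882 ≡ 821 (mod 7703).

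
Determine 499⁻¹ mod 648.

187

Apply the Euclidean algorithm and back-substitute:
648 = 1×499 + 149
499 = 3×149 + 52
149 = 2×52 + 45
52 = 1×45 + 7
45 = 6×7 + 3
7 = 2×3 + 1
3 = 3×1 + 0
gcd(499, 648) = 1, so the inverse exists.
Bézout: 1 = −144×648 + 187×499.
So 499⁻¹ ≡ 187 (mod 648).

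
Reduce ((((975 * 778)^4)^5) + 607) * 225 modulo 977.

844

975 * 778 = 758550 ≡ 398 (mod 977)
(398)^4 ≡ 291 (mod 977)
(291)^5 ≡ 821 (mod 977)
821 + 607 = 1428 ≡ 451 (mod 977)
451 * 225 = 101475 ≡ 844 (mod 977)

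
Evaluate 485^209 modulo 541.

29

485^1 ≡ 485 (mod 541)
485^2 ≡ 485^2 = 235225 ≡ 431 (mod 541)
485^4 ≡ 431^2 = 185761 ≡ 198 (mod 541)
485^8 ≡ 198^2 = 39204 ≡ 252 (mod 541)
485^16 ≡ 252^2 = 63504 ≡ 207 (mod 541)
485^32 ≡ 207^2 = 42849 ≡ 110 (mod 541)
485^64 ≡ 110^2 = 12100 ≡ 198 (mod 541)
485^128 ≡ 198^2 = 39204 ≡ 252 (mod 541)
485^209 = 485^128 · 485^64 · 485^16 · 485^1 ≡ 252 · 198 · 207 · 485 (mod 541).
Accumulate the product:
252 · 198 = 49896 ≡ 124
124 · 207 = 25668 ≡ 241
241 · 485 = 116885 ≡ 29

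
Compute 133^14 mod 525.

By square-and-multiply:
133^1 ≡ 133 (mod 525)
133^2 ≡ 133^2 = 17689 ≡ 364 (mod 525)
133^4 ≡ 364^2 = 132496 ≡ 196 (mod 525)
133^8 ≡ 196^2 = 38416 ≡ 91 (mod 525)
133^14 = 133^8 × 133^4 × 133^2 ≡ 91 × 196 × 364 (mod 525).
Accumulate the product:
91 × 196 = 17836 ≡ 511
511 × 364 = 186004 ≡ 154

154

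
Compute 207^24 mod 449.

Using repeated squaring:
24 in binary is 11000, i.e. 24 = 16 + 8.
207^1 ≡ 207 (mod 449)
207^2 ≡ 207^2 = 42849 ≡ 194 (mod 449)
207^4 ≡ 194^2 = 37636 ≡ 369 (mod 449)
207^8 ≡ 369^2 = 136161 ≡ 114 (mod 449)
207^16 ≡ 114^2 = 12996 ≡ 424 (mod 449)
207^24 = 207^16 * 207^8 ≡ 424 * 114 (mod 449).
424 * 114 = 48336 ≡ 293 (mod 449).

293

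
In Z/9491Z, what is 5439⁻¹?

3483

Run the extended Euclidean algorithm:
9491 = 1*5439 + 4052
5439 = 1*4052 + 1387
4052 = 2*1387 + 1278
1387 = 1*1278 + 109
1278 = 11*109 + 79
109 = 1*79 + 30
79 = 2*30 + 19
30 = 1*19 + 11
19 = 1*11 + 8
11 = 1*8 + 3
8 = 2*3 + 2
3 = 1*2 + 1
2 = 2*1 + 0
gcd(5439, 9491) = 1, so the inverse exists.
Bézout: 1 = −1996*9491 + 3483*5439.
So 5439⁻¹ ≡ 3483 (mod 9491).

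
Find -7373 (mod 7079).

-7373 = -2·7079 + 6785, so -7373 ≡ 6785 (mod 7079).

6785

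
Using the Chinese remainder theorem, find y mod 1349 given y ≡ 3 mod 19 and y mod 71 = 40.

1105

19⁻¹ mod 71: 19×15 ≡ 1 (mod 71), so 19⁻¹ ≡ 15.
y = 3 + 19×((40 − 3)×15 mod 71) = 3 + 19×58 = 1105.
Check: 1105 mod 19 = 3, 1105 mod 71 = 40. ✓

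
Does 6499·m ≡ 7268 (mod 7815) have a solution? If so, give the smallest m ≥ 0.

gcd(6499, 7815) = 1, so a unique solution mod 7815 exists.
6499⁻¹ ≡ 7429 (mod 7815).
m ≡ 7429·7268 ≡ 137 (mod 7815).

137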